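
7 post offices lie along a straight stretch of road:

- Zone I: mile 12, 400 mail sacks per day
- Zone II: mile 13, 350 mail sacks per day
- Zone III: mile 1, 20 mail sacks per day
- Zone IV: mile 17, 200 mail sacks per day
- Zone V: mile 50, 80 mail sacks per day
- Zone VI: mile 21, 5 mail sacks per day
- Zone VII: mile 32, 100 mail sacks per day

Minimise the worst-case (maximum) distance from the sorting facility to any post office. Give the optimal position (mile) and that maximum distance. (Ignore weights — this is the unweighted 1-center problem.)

location 25.5, max distance 24.5

The 1-center on a line is the midpoint of the two extreme points: leftmost at 1, rightmost at 50.
Optimal location = (1 + 50)/2 = 25.5; maximum distance = (50 − 1)/2 = 24.5.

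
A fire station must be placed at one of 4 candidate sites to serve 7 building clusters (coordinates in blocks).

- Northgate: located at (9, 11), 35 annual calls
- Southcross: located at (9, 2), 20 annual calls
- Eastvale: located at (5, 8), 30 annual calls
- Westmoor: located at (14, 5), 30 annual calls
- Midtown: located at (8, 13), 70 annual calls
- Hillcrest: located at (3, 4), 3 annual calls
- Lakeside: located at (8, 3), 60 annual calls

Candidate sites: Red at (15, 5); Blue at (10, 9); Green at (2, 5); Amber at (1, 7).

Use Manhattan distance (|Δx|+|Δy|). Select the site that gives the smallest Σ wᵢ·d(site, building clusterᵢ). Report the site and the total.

Total weighted distance at each candidate:
  Red (15, 5): total = 2649
  Blue (10, 9): total = 1621
  Green (2, 5): total = 2661
  Amber (1, 7): total = 2865
Minimum is at Blue with total 1621 blocks.

Blue, total 1621 blocks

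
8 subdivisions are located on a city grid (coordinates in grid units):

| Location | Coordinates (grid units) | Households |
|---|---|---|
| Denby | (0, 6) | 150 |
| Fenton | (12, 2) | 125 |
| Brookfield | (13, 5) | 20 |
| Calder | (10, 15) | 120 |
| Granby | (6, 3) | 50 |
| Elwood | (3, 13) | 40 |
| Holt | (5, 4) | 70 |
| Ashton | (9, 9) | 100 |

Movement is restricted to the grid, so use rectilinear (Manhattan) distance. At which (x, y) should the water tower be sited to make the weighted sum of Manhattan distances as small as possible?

Manhattan distance separates: Σwᵢ(|x−xᵢ|+|y−yᵢ|) = Σwᵢ|x−xᵢ| + Σwᵢ|y−yᵢ|, so x and y are optimised independently as 1-D weighted medians.
Total weight W = 675; half = 337.5.
x-coordinate, sorted with cumulative weight:
  x=0 (Denby, w=150) cum 150
  x=3 (Elwood, w=40) cum 190
  x=5 (Holt, w=70) cum 260
  x=6 (Granby, w=50) cum 310
  x=9 (Ashton, w=100) cum 410  ← median
  x=10 (Calder, w=120) cum 530
  x=12 (Fenton, w=125) cum 655
  x=13 (Brookfield, w=20) cum 675
⇒ x* = 9
y-coordinate, sorted with cumulative weight:
  y=2 (Fenton, w=125) cum 125
  y=3 (Granby, w=50) cum 175
  y=4 (Holt, w=70) cum 245
  y=5 (Brookfield, w=20) cum 265
  y=6 (Denby, w=150) cum 415  ← median
  y=9 (Ashton, w=100) cum 515
  y=13 (Elwood, w=40) cum 555
  y=15 (Calder, w=120) cum 675
⇒ y* = 6

(9, 6)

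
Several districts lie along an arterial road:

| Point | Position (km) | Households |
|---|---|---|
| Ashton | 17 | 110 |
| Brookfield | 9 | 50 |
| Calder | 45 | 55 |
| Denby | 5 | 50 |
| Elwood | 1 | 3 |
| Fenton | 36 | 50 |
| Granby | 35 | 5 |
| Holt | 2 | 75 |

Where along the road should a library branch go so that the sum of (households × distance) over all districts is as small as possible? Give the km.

For a sum of weighted absolute distances on a line, the optimum is the weighted median (not the mean). Total weight W = 398; half-weight = 199.
Sort by position and accumulate weight:
  km 1 (Elwood, w=3) → cum 3
  km 2 (Holt, w=75) → cum 78
  km 5 (Denby, w=50) → cum 128
  km 9 (Brookfield, w=50) → cum 178
  km 17 (Ashton, w=110) → cum 288  ≥ 199 → median here
  km 35 (Granby, w=5) → cum 293
  km 36 (Fenton, w=50) → cum 343
  km 45 (Calder, w=55) → cum 398
Optimal location: km 17.

x = 17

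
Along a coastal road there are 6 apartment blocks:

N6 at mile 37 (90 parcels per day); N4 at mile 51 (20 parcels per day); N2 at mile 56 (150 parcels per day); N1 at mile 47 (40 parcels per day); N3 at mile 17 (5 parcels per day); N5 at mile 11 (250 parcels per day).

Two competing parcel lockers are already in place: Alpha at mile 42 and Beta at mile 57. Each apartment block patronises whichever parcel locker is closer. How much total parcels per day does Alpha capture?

The indifferent point is the midpoint (42+57)/2 = 49.5; apartment blocks left of it (closer to Alpha at 42) go to Alpha, those right go to Beta.
  N5 at 11 (w=250) → Alpha
  N3 at 17 (w=5) → Alpha
  N6 at 37 (w=90) → Alpha
  N1 at 47 (w=40) → Alpha
  N4 at 51 (w=20) → Beta
  N2 at 56 (w=150) → Beta
Alpha captures 385; Beta captures 170.

385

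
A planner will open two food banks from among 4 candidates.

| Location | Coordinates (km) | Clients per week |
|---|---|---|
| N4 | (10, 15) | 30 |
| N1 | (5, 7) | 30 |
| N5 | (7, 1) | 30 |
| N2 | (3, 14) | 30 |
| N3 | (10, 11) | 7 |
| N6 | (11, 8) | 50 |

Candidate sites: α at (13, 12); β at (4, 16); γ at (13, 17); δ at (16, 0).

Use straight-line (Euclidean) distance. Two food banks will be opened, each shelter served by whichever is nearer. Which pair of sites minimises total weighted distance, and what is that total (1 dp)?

{α, β}, total 1087.7

Evaluate every pair (each demand assigned to the nearer of the two):
  {α, β}: total = 1087.7
  {α, δ}: total = 1233.6
  {α, γ}: total = 1318.8
  {β, δ}: total = 1319.3
  {β, γ}: total = 1413.8
  {γ, δ}: total = 1585.2
Best pair: {α, β} with total 1087.7.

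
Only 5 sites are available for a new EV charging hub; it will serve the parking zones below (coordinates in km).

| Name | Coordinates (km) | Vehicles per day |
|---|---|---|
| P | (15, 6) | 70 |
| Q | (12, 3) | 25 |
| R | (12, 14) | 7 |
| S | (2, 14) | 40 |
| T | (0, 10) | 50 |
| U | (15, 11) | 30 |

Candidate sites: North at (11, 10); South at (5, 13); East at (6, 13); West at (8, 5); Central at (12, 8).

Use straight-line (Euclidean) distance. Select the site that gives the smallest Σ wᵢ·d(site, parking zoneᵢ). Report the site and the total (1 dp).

Total weighted distance at each candidate:
  North (11, 10): total = 1669.3
  South (5, 13): total = 1933.1
  East (6, 13): total = 1909.2
  West (8, 5): total = 1856.7
  Central (12, 8): total = 1621.4
Minimum is at Central with total 1621.4 km.

Central, total 1621.4 km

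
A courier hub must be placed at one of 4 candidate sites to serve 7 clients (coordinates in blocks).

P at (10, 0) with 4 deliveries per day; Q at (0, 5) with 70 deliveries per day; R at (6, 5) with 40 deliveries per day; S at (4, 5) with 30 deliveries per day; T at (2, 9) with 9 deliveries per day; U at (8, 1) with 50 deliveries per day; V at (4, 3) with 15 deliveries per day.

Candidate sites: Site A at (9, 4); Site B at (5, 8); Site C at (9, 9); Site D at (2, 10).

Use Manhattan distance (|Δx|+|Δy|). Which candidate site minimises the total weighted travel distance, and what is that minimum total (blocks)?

Total weighted distance at each candidate:
  Site A (9, 4): total = 1458
  Site B (5, 8): total = 1518
  Site C (9, 9): total = 2178
  Site D (2, 10): total = 2026
Minimum is at Site A with total 1458 blocks.

Site A, total 1458 blocks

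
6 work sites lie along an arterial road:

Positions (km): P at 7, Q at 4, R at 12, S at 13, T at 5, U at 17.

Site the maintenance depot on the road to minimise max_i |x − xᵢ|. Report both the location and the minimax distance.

location 10.5, max distance 6.5

The 1-center on a line is the midpoint of the two extreme points: leftmost at 4, rightmost at 17.
Optimal location = (4 + 17)/2 = 10.5; maximum distance = (17 − 4)/2 = 6.5.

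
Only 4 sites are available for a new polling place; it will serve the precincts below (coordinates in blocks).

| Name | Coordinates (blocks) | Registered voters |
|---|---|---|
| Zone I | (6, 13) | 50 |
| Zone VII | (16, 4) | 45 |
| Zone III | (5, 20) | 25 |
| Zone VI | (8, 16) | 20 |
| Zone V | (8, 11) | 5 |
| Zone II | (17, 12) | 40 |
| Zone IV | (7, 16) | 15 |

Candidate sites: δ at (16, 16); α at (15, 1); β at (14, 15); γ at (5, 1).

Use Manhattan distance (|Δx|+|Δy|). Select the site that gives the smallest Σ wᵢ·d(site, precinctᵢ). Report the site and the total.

β, total 1985 blocks

Total weighted distance at each candidate:
  δ (16, 16): total = 2125
  α (15, 1): total = 3345
  β (14, 15): total = 1985
  γ (5, 1): total = 3355
Minimum is at β with total 1985 blocks.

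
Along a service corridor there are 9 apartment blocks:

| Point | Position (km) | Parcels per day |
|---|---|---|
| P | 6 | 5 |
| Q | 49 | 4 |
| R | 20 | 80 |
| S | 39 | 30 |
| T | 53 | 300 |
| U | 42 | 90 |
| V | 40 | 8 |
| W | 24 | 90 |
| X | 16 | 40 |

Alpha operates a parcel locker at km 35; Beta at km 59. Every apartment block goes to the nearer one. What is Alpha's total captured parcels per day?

343

The indifferent point is the midpoint (35+59)/2 = 47; apartment blocks left of it (closer to Alpha at 35) go to Alpha, those right go to Beta.
  P at 6 (w=5) → Alpha
  X at 16 (w=40) → Alpha
  R at 20 (w=80) → Alpha
  W at 24 (w=90) → Alpha
  S at 39 (w=30) → Alpha
  V at 40 (w=8) → Alpha
  U at 42 (w=90) → Alpha
  Q at 49 (w=4) → Beta
  T at 53 (w=300) → Beta
Alpha captures 343; Beta captures 304.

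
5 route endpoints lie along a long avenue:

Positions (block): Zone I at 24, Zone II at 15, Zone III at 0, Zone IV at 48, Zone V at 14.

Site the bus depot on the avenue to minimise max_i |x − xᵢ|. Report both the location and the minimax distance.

location 24, max distance 24

The 1-center on a line is the midpoint of the two extreme points: leftmost at 0, rightmost at 48.
Optimal location = (0 + 48)/2 = 24; maximum distance = (48 − 0)/2 = 24.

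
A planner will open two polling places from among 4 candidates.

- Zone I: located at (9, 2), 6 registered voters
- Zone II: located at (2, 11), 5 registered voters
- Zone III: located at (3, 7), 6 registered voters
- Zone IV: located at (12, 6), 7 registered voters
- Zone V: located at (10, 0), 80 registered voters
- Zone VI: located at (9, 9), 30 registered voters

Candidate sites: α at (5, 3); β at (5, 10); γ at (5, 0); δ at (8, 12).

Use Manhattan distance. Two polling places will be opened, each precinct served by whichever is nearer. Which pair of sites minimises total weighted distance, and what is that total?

{β, γ}, total 713

Evaluate every pair (each demand assigned to the nearer of the two):
  {β, γ}: total = 713
  {γ, δ}: total = 715
  {α, γ}: total = 891
  {α, δ}: total = 931
  {α, β}: total = 940
  {β, δ}: total = 1426
Best pair: {β, γ} with total 713.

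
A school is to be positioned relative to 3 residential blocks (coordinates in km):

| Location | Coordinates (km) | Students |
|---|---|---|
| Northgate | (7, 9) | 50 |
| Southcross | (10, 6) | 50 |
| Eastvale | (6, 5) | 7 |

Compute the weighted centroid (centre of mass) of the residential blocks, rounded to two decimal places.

(8.34, 7.34)

The minimiser of Σwᵢ‖p−pᵢ‖² is the weighted centroid p* = (Σwᵢpᵢ)/(Σwᵢ).
Σwᵢ = 107.
Σwᵢxᵢ = 50·7 + 50·10 + 7·6 = 892.
Σwᵢyᵢ = 50·9 + 50·6 + 7·5 = 785.
x* = 892/107 = 8.34, y* = 785/107 = 7.34.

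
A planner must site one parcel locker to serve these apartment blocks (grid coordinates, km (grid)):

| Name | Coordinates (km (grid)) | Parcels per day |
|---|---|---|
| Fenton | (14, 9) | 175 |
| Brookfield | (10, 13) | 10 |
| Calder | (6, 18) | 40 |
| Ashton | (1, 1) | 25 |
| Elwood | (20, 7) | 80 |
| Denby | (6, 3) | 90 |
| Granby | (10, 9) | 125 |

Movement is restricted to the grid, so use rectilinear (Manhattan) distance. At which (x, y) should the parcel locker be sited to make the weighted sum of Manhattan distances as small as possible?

(10, 9)

Manhattan distance separates: Σwᵢ(|x−xᵢ|+|y−yᵢ|) = Σwᵢ|x−xᵢ| + Σwᵢ|y−yᵢ|, so x and y are optimised independently as 1-D weighted medians.
Total weight W = 545; half = 272.5.
x-coordinate, sorted with cumulative weight:
  x=1 (Ashton, w=25) cum 25
  x=6 (Calder, w=40) cum 65
  x=6 (Denby, w=90) cum 155
  x=10 (Brookfield, w=10) cum 165
  x=10 (Granby, w=125) cum 290  ← median
  x=14 (Fenton, w=175) cum 465
  x=20 (Elwood, w=80) cum 545
⇒ x* = 10
y-coordinate, sorted with cumulative weight:
  y=1 (Ashton, w=25) cum 25
  y=3 (Denby, w=90) cum 115
  y=7 (Elwood, w=80) cum 195
  y=9 (Fenton, w=175) cum 370  ← median
  y=9 (Granby, w=125) cum 495
  y=13 (Brookfield, w=10) cum 505
  y=18 (Calder, w=40) cum 545
⇒ y* = 9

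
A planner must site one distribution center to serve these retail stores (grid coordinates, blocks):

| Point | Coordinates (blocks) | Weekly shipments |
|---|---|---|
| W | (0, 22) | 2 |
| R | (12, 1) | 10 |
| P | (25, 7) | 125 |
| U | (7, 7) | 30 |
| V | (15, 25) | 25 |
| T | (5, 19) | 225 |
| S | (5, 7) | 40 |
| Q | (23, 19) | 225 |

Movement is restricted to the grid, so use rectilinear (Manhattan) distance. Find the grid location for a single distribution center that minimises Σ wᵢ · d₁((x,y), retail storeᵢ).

(23, 19)

Manhattan distance separates: Σwᵢ(|x−xᵢ|+|y−yᵢ|) = Σwᵢ|x−xᵢ| + Σwᵢ|y−yᵢ|, so x and y are optimised independently as 1-D weighted medians.
Total weight W = 682; half = 341.
x-coordinate, sorted with cumulative weight:
  x=0 (W, w=2) cum 2
  x=5 (T, w=225) cum 227
  x=5 (S, w=40) cum 267
  x=7 (U, w=30) cum 297
  x=12 (R, w=10) cum 307
  x=15 (V, w=25) cum 332
  x=23 (Q, w=225) cum 557  ← median
  x=25 (P, w=125) cum 682
⇒ x* = 23
y-coordinate, sorted with cumulative weight:
  y=1 (R, w=10) cum 10
  y=7 (P, w=125) cum 135
  y=7 (U, w=30) cum 165
  y=7 (S, w=40) cum 205
  y=19 (T, w=225) cum 430  ← median
  y=19 (Q, w=225) cum 655
  y=22 (W, w=2) cum 657
  y=25 (V, w=25) cum 682
⇒ y* = 19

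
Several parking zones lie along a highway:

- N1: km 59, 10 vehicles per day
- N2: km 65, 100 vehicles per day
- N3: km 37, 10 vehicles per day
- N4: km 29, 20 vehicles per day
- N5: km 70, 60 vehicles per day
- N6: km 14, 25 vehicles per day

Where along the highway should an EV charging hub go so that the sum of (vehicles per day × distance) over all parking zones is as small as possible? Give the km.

For a sum of weighted absolute distances on a line, the optimum is the weighted median (not the mean). Total weight W = 225; half-weight = 112.5.
Sort by position and accumulate weight:
  km 14 (N6, w=25) → cum 25
  km 29 (N4, w=20) → cum 45
  km 37 (N3, w=10) → cum 55
  km 59 (N1, w=10) → cum 65
  km 65 (N2, w=100) → cum 165  ≥ 112.5 → median here
  km 70 (N5, w=60) → cum 225
Optimal location: km 65.

x = 65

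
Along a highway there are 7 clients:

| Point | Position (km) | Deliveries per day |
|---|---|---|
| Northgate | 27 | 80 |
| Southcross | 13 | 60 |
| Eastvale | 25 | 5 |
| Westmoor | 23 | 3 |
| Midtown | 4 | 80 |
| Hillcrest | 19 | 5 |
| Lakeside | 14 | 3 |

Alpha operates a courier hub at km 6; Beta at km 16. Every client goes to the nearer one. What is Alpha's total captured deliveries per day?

80

The indifferent point is the midpoint (6+16)/2 = 11; clients left of it (closer to Alpha at 6) go to Alpha, those right go to Beta.
  Midtown at 4 (w=80) → Alpha
  Southcross at 13 (w=60) → Beta
  Lakeside at 14 (w=3) → Beta
  Hillcrest at 19 (w=5) → Beta
  Westmoor at 23 (w=3) → Beta
  Eastvale at 25 (w=5) → Beta
  Northgate at 27 (w=80) → Beta
Alpha captures 80; Beta captures 156.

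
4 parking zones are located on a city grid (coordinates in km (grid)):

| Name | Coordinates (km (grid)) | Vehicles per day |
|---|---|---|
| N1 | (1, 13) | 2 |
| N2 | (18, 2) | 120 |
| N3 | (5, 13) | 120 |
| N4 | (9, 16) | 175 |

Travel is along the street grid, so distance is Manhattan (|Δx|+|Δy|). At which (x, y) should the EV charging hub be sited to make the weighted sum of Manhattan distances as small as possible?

(9, 13)

Manhattan distance separates: Σwᵢ(|x−xᵢ|+|y−yᵢ|) = Σwᵢ|x−xᵢ| + Σwᵢ|y−yᵢ|, so x and y are optimised independently as 1-D weighted medians.
Total weight W = 417; half = 208.5.
x-coordinate, sorted with cumulative weight:
  x=1 (N1, w=2) cum 2
  x=5 (N3, w=120) cum 122
  x=9 (N4, w=175) cum 297  ← median
  x=18 (N2, w=120) cum 417
⇒ x* = 9
y-coordinate, sorted with cumulative weight:
  y=2 (N2, w=120) cum 120
  y=13 (N1, w=2) cum 122
  y=13 (N3, w=120) cum 242  ← median
  y=16 (N4, w=175) cum 417
⇒ y* = 13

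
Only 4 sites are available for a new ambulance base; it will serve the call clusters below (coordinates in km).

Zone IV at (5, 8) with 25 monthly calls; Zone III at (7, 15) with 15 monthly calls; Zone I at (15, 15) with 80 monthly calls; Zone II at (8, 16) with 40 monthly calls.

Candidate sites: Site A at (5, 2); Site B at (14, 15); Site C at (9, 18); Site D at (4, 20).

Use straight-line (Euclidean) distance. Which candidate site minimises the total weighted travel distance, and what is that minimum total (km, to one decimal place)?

Total weighted distance at each candidate:
  Site A (5, 2): total = 2232.1
  Site B (14, 15): total = 713.4
  Site C (9, 18): total = 949.4
  Site D (4, 20): total = 1581.4
Minimum is at Site B with total 713.4 km.

Site B, total 713.4 km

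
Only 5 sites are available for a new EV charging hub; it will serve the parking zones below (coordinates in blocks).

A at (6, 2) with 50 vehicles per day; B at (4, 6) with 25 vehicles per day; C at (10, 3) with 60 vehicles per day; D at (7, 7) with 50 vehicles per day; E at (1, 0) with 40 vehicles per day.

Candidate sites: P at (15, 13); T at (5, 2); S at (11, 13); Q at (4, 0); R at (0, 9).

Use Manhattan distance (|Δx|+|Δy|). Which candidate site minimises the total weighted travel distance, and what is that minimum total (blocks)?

Total weighted distance at each candidate:
  P (15, 13): total = 4130
  T (5, 2): total = 1125
  S (11, 13): total = 3230
  Q (4, 0): total = 1510
  R (0, 9): total = 2635
Minimum is at T with total 1125 blocks.

T, total 1125 blocks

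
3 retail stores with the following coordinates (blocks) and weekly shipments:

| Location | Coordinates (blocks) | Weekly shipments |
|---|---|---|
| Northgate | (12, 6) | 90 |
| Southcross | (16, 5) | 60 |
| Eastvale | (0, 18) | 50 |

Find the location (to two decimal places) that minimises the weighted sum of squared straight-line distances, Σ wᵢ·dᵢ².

(10.20, 8.70)

The minimiser of Σwᵢ‖p−pᵢ‖² is the weighted centroid p* = (Σwᵢpᵢ)/(Σwᵢ).
Σwᵢ = 200.
Σwᵢxᵢ = 90·12 + 60·16 + 50·0 = 2040.
Σwᵢyᵢ = 90·6 + 60·5 + 50·18 = 1740.
x* = 2040/200 = 10.20, y* = 1740/200 = 8.70.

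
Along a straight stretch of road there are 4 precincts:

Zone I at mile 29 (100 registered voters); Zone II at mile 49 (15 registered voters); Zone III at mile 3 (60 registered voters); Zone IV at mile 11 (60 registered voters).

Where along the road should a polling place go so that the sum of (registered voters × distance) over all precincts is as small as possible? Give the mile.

For a sum of weighted absolute distances on a line, the optimum is the weighted median (not the mean). Total weight W = 235; half-weight = 117.5.
Sort by position and accumulate weight:
  mile 3 (Zone III, w=60) → cum 60
  mile 11 (Zone IV, w=60) → cum 120  ≥ 117.5 → median here
  mile 29 (Zone I, w=100) → cum 220
  mile 49 (Zone II, w=15) → cum 235
Optimal location: mile 11.

x = 11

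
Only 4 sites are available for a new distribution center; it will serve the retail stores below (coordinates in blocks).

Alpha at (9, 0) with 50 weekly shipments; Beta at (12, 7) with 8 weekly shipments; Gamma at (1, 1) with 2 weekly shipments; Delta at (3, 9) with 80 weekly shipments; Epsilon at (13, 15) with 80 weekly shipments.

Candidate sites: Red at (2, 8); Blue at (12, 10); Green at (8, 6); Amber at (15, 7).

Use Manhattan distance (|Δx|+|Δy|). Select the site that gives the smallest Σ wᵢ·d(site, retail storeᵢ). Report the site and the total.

Blue, total 1994 blocks

Total weighted distance at each candidate:
  Red (2, 8): total = 2454
  Blue (12, 10): total = 1994
  Green (8, 6): total = 2174
  Amber (15, 7): total = 2634
Minimum is at Blue with total 1994 blocks.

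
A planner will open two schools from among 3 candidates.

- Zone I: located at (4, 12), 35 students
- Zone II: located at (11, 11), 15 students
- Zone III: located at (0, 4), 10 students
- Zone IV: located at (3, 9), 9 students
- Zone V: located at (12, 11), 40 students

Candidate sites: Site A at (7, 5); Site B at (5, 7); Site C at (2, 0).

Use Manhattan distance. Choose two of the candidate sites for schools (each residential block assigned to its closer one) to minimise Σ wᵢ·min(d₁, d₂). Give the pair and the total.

{Site B, Site C}, total 896

Evaluate every pair (each demand assigned to the nearer of the two):
  {Site B, Site C}: total = 896
  {Site A, Site B}: total = 916
  {Site A, Site C}: total = 1072
Best pair: {Site B, Site C} with total 896.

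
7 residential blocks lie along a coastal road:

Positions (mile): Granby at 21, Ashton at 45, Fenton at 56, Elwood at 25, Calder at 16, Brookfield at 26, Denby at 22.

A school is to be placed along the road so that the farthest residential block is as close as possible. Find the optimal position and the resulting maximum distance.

The 1-center on a line is the midpoint of the two extreme points: leftmost at 16, rightmost at 56.
Optimal location = (16 + 56)/2 = 36; maximum distance = (56 − 16)/2 = 20.

location 36, max distance 20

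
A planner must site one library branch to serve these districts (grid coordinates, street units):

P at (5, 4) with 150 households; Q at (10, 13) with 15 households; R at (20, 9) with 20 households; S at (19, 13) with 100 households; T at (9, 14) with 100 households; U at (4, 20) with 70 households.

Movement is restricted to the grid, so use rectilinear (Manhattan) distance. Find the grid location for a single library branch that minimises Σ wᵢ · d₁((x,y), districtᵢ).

Manhattan distance separates: Σwᵢ(|x−xᵢ|+|y−yᵢ|) = Σwᵢ|x−xᵢ| + Σwᵢ|y−yᵢ|, so x and y are optimised independently as 1-D weighted medians.
Total weight W = 455; half = 227.5.
x-coordinate, sorted with cumulative weight:
  x=4 (U, w=70) cum 70
  x=5 (P, w=150) cum 220
  x=9 (T, w=100) cum 320  ← median
  x=10 (Q, w=15) cum 335
  x=19 (S, w=100) cum 435
  x=20 (R, w=20) cum 455
⇒ x* = 9
y-coordinate, sorted with cumulative weight:
  y=4 (P, w=150) cum 150
  y=9 (R, w=20) cum 170
  y=13 (Q, w=15) cum 185
  y=13 (S, w=100) cum 285  ← median
  y=14 (T, w=100) cum 385
  y=20 (U, w=70) cum 455
⇒ y* = 13

(9, 13)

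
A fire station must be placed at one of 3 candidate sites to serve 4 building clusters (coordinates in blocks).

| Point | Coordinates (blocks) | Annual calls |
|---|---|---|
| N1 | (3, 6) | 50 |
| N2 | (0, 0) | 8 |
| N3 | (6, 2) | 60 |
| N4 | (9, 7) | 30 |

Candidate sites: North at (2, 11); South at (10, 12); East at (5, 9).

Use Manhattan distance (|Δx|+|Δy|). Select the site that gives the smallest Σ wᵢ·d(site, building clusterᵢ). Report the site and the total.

Total weighted distance at each candidate:
  North (2, 11): total = 1514
  South (10, 12): total = 1846
  East (5, 9): total = 1022
Minimum is at East with total 1022 blocks.

East, total 1022 blocks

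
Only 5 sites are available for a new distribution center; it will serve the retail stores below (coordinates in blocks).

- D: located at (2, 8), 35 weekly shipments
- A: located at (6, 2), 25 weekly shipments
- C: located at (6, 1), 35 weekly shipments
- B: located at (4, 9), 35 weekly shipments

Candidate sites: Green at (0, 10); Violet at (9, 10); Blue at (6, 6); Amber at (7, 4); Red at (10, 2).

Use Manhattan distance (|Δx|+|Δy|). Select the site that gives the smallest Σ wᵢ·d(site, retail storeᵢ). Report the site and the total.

Blue, total 660 blocks

Total weighted distance at each candidate:
  Green (0, 10): total = 1190
  Violet (9, 10): total = 1220
  Blue (6, 6): total = 660
  Amber (7, 4): total = 810
  Red (10, 2): total = 1220
Minimum is at Blue with total 660 blocks.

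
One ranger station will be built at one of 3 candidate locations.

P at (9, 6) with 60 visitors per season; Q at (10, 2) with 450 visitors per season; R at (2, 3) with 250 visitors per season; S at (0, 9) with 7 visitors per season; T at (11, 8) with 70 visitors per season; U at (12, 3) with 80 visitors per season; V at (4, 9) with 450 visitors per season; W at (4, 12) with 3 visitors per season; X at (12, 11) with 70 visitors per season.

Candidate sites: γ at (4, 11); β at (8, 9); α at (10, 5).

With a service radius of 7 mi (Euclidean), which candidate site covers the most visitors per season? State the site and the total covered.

Coverage radius r = 7 mi; a point is covered iff (Δx)²+(Δy)² ≤ 7² = 49.
  γ (4, 11): covers {S, V, W} → 460
  β (8, 9): covers {P, T, V, W, X} → 653
  α (10, 5): covers {P, Q, T, U, X} → 730
Maximum coverage at α: 730 visitors per season.

α, covering 730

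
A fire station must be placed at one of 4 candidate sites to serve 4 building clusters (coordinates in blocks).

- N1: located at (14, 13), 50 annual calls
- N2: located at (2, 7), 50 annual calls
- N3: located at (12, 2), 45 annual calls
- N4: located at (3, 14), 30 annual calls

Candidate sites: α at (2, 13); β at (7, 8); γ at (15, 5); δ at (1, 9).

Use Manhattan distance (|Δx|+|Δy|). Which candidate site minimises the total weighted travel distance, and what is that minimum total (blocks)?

β, total 1695 blocks

Total weighted distance at each candidate:
  α (2, 13): total = 1905
  β (7, 8): total = 1695
  γ (15, 5): total = 2100
  δ (1, 9): total = 2020
Minimum is at β with total 1695 blocks.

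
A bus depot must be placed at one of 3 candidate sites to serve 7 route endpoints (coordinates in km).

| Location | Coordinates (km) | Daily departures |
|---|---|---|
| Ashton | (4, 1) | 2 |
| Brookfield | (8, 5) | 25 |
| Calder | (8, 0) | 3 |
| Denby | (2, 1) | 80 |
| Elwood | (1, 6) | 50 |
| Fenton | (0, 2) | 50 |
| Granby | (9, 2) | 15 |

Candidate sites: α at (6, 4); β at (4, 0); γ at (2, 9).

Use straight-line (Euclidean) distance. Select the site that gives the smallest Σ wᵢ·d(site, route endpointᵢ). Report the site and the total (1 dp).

β, total 992.8 km

Total weighted distance at each candidate:
  α (6, 4): total = 1116.1
  β (4, 0): total = 992.8
  γ (2, 9): total = 1539.8
Minimum is at β with total 992.8 km.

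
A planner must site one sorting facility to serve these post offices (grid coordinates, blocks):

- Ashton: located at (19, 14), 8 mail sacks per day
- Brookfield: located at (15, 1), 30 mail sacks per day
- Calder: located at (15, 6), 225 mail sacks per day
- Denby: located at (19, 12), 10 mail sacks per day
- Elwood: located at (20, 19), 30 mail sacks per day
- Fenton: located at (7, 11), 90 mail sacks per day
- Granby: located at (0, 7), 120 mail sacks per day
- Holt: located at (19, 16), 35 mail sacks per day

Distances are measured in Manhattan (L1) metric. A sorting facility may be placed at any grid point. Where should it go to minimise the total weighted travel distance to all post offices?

(15, 7)

Manhattan distance separates: Σwᵢ(|x−xᵢ|+|y−yᵢ|) = Σwᵢ|x−xᵢ| + Σwᵢ|y−yᵢ|, so x and y are optimised independently as 1-D weighted medians.
Total weight W = 548; half = 274.
x-coordinate, sorted with cumulative weight:
  x=0 (Granby, w=120) cum 120
  x=7 (Fenton, w=90) cum 210
  x=15 (Brookfield, w=30) cum 240
  x=15 (Calder, w=225) cum 465  ← median
  x=19 (Ashton, w=8) cum 473
  x=19 (Denby, w=10) cum 483
  x=19 (Holt, w=35) cum 518
  x=20 (Elwood, w=30) cum 548
⇒ x* = 15
y-coordinate, sorted with cumulative weight:
  y=1 (Brookfield, w=30) cum 30
  y=6 (Calder, w=225) cum 255
  y=7 (Granby, w=120) cum 375  ← median
  y=11 (Fenton, w=90) cum 465
  y=12 (Denby, w=10) cum 475
  y=14 (Ashton, w=8) cum 483
  y=16 (Holt, w=35) cum 518
  y=19 (Elwood, w=30) cum 548
⇒ y* = 7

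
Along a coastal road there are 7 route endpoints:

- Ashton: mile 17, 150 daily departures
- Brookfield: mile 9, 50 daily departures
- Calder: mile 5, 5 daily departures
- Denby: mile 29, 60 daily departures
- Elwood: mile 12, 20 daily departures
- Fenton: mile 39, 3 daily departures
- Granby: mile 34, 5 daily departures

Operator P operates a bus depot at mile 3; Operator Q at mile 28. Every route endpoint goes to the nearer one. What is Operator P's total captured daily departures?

The indifferent point is the midpoint (3+28)/2 = 15.5; route endpoints left of it (closer to Operator P at 3) go to Operator P, those right go to Operator Q.
  Calder at 5 (w=5) → Operator P
  Brookfield at 9 (w=50) → Operator P
  Elwood at 12 (w=20) → Operator P
  Ashton at 17 (w=150) → Operator Q
  Denby at 29 (w=60) → Operator Q
  Granby at 34 (w=5) → Operator Q
  Fenton at 39 (w=3) → Operator Q
Operator P captures 75; Operator Q captures 218.

75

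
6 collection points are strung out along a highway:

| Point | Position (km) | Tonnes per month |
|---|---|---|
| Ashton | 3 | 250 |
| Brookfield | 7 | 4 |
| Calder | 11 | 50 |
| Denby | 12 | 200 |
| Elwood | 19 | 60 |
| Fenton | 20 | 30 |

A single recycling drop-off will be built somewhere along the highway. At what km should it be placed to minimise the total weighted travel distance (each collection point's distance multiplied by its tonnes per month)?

x = 11

For a sum of weighted absolute distances on a line, the optimum is the weighted median (not the mean). Total weight W = 594; half-weight = 297.
Sort by position and accumulate weight:
  km 3 (Ashton, w=250) → cum 250
  km 7 (Brookfield, w=4) → cum 254
  km 11 (Calder, w=50) → cum 304  ≥ 297 → median here
  km 12 (Denby, w=200) → cum 504
  km 19 (Elwood, w=60) → cum 564
  km 20 (Fenton, w=30) → cum 594
Optimal location: km 11.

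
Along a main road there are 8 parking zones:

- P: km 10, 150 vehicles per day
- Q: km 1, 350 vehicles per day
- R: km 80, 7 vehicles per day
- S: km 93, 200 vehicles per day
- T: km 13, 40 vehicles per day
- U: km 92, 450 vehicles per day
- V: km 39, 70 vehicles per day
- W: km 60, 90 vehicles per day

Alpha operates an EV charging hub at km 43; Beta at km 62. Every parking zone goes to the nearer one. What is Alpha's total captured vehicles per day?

610

The indifferent point is the midpoint (43+62)/2 = 52.5; parking zones left of it (closer to Alpha at 43) go to Alpha, those right go to Beta.
  Q at 1 (w=350) → Alpha
  P at 10 (w=150) → Alpha
  T at 13 (w=40) → Alpha
  V at 39 (w=70) → Alpha
  W at 60 (w=90) → Beta
  R at 80 (w=7) → Beta
  U at 92 (w=450) → Beta
  S at 93 (w=200) → Beta
Alpha captures 610; Beta captures 747.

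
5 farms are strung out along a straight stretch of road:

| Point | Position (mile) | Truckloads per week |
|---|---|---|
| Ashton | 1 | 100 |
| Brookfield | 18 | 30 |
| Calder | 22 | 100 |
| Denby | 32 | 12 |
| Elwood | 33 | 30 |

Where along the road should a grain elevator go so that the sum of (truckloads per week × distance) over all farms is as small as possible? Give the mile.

x = 22

For a sum of weighted absolute distances on a line, the optimum is the weighted median (not the mean). Total weight W = 272; half-weight = 136.
Sort by position and accumulate weight:
  mile 1 (Ashton, w=100) → cum 100
  mile 18 (Brookfield, w=30) → cum 130
  mile 22 (Calder, w=100) → cum 230  ≥ 136 → median here
  mile 32 (Denby, w=12) → cum 242
  mile 33 (Elwood, w=30) → cum 272
Optimal location: mile 22.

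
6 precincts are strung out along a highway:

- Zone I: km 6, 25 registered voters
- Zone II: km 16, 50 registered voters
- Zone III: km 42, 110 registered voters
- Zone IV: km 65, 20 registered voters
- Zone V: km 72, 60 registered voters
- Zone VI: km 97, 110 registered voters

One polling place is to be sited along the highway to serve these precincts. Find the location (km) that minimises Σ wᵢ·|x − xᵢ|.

For a sum of weighted absolute distances on a line, the optimum is the weighted median (not the mean). Total weight W = 375; half-weight = 187.5.
Sort by position and accumulate weight:
  km 6 (Zone I, w=25) → cum 25
  km 16 (Zone II, w=50) → cum 75
  km 42 (Zone III, w=110) → cum 185
  km 65 (Zone IV, w=20) → cum 205  ≥ 187.5 → median here
  km 72 (Zone V, w=60) → cum 265
  km 97 (Zone VI, w=110) → cum 375
Optimal location: km 65.

x = 65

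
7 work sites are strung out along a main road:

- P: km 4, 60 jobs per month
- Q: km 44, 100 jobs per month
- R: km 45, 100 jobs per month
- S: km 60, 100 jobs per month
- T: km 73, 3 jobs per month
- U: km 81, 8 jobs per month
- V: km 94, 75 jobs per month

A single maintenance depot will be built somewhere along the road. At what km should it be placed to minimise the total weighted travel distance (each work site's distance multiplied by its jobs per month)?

For a sum of weighted absolute distances on a line, the optimum is the weighted median (not the mean). Total weight W = 446; half-weight = 223.
Sort by position and accumulate weight:
  km 4 (P, w=60) → cum 60
  km 44 (Q, w=100) → cum 160
  km 45 (R, w=100) → cum 260  ≥ 223 → median here
  km 60 (S, w=100) → cum 360
  km 73 (T, w=3) → cum 363
  km 81 (U, w=8) → cum 371
  km 94 (V, w=75) → cum 446
Optimal location: km 45.

x = 45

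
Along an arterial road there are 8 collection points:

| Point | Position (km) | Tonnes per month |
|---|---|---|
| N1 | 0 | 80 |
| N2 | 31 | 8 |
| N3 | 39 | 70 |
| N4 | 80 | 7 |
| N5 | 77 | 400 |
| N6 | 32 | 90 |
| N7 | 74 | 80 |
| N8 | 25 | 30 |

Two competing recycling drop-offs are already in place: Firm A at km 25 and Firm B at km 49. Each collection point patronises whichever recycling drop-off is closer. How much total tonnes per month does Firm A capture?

208

The indifferent point is the midpoint (25+49)/2 = 37; collection points left of it (closer to Firm A at 25) go to Firm A, those right go to Firm B.
  N1 at 0 (w=80) → Firm A
  N8 at 25 (w=30) → Firm A
  N2 at 31 (w=8) → Firm A
  N6 at 32 (w=90) → Firm A
  N3 at 39 (w=70) → Firm B
  N7 at 74 (w=80) → Firm B
  N5 at 77 (w=400) → Firm B
  N4 at 80 (w=7) → Firm B
Firm A captures 208; Firm B captures 557.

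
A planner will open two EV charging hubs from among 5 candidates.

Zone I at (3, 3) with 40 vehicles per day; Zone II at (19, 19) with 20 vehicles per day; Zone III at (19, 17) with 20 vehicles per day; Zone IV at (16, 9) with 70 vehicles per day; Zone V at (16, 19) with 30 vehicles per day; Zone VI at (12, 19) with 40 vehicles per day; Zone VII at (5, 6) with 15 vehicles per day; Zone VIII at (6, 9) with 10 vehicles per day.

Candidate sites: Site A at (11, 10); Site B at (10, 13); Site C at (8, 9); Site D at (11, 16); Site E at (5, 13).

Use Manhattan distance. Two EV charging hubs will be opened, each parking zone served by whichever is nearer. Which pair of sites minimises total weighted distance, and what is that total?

{Site C, Site D}, total 1910

Evaluate every pair (each demand assigned to the nearer of the two):
  {Site C, Site D}: total = 1910
  {Site A, Site D}: total = 2030
  {Site D, Site E}: total = 2275
  {Site B, Site C}: total = 2350
  {Site A, Site C}: total = 2430
  {Site B, Site D}: total = 2440
  {Site A, Site B}: total = 2470
  {Site A, Site E}: total = 2515
  {Site B, Site E}: total = 2575
  {Site C, Site E}: total = 2900
Best pair: {Site C, Site D} with total 1910.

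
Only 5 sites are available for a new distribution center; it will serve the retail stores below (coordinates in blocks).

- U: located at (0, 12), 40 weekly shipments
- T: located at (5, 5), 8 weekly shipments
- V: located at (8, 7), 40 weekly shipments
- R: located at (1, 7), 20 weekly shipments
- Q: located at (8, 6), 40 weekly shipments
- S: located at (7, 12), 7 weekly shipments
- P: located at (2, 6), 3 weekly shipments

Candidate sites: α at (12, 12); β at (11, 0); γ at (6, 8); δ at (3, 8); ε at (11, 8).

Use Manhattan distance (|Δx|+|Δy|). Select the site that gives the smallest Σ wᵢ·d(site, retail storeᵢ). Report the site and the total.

Total weighted distance at each candidate:
  α (12, 12): total = 1755
  β (11, 0): total = 2265
  γ (6, 8): total = 885
  δ (3, 8): total = 965
  ε (11, 8): total = 1341
Minimum is at γ with total 885 blocks.

γ, total 885 blocks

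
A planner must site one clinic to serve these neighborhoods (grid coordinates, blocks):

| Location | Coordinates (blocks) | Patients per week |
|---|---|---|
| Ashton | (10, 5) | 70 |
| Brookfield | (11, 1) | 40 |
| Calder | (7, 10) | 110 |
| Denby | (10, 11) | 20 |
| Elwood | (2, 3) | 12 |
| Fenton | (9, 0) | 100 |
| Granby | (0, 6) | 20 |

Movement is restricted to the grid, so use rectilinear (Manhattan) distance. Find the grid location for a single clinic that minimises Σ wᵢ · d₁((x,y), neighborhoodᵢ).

(9, 5)

Manhattan distance separates: Σwᵢ(|x−xᵢ|+|y−yᵢ|) = Σwᵢ|x−xᵢ| + Σwᵢ|y−yᵢ|, so x and y are optimised independently as 1-D weighted medians.
Total weight W = 372; half = 186.
x-coordinate, sorted with cumulative weight:
  x=0 (Granby, w=20) cum 20
  x=2 (Elwood, w=12) cum 32
  x=7 (Calder, w=110) cum 142
  x=9 (Fenton, w=100) cum 242  ← median
  x=10 (Ashton, w=70) cum 312
  x=10 (Denby, w=20) cum 332
  x=11 (Brookfield, w=40) cum 372
⇒ x* = 9
y-coordinate, sorted with cumulative weight:
  y=0 (Fenton, w=100) cum 100
  y=1 (Brookfield, w=40) cum 140
  y=3 (Elwood, w=12) cum 152
  y=5 (Ashton, w=70) cum 222  ← median
  y=6 (Granby, w=20) cum 242
  y=10 (Calder, w=110) cum 352
  y=11 (Denby, w=20) cum 372
⇒ y* = 5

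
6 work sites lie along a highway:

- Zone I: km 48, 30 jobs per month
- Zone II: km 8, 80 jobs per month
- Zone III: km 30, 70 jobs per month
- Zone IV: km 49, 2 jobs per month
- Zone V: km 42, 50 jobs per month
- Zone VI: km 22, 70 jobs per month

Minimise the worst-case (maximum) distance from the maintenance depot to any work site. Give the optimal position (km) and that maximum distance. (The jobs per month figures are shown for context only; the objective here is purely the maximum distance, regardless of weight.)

location 28.5, max distance 20.5

The 1-center on a line is the midpoint of the two extreme points: leftmost at 8, rightmost at 49.
Optimal location = (8 + 49)/2 = 28.5; maximum distance = (49 − 8)/2 = 20.5.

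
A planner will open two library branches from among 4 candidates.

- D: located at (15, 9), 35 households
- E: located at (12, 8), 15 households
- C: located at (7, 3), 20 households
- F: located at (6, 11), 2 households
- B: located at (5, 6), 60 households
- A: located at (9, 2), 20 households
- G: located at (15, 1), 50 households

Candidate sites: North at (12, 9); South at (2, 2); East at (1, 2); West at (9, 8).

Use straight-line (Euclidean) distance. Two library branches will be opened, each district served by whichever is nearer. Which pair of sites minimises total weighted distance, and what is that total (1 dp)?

Evaluate every pair (each demand assigned to the nearer of the two):
  {North, West}: total = 1051.7
  {North, South}: total = 1101.8
  {North, East}: total = 1173.2
  {South, West}: total = 1217.7
  {East, West}: total = 1223.4
  {South, East}: total = 1905.3
Best pair: {North, West} with total 1051.7.

{North, West}, total 1051.7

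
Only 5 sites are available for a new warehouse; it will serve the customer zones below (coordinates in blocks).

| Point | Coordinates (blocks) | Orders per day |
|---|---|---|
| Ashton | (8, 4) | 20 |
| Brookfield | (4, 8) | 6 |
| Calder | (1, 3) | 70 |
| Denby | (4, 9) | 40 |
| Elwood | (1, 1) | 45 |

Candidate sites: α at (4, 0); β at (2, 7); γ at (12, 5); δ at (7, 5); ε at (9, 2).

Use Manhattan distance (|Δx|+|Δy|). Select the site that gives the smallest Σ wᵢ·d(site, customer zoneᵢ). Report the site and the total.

Total weighted distance at each candidate:
  α (4, 0): total = 1168
  β (2, 7): total = 1023
  γ (12, 5): total = 2231
  δ (7, 5): total = 1366
  ε (9, 2): total = 1641
Minimum is at β with total 1023 blocks.

β, total 1023 blocks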